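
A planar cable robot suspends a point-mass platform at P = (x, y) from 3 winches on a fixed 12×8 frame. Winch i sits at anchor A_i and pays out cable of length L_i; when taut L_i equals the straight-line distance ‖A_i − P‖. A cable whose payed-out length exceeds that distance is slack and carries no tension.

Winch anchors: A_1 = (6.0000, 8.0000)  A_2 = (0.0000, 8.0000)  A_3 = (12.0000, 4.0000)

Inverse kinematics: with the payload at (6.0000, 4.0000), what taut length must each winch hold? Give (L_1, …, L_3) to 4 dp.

L_1: Δ = A_1−P = (0.0000, 4.0000) → ‖Δ‖ = √16.0000 = 4.0000
L_2: Δ = A_2−P = (-6.0000, 4.0000) → ‖Δ‖ = √52.0000 = 7.2111
L_3: Δ = A_3−P = (6.0000, 0.0000) → ‖Δ‖ = √36.0000 = 6.0000

(4.0000, 7.2111, 6.0000)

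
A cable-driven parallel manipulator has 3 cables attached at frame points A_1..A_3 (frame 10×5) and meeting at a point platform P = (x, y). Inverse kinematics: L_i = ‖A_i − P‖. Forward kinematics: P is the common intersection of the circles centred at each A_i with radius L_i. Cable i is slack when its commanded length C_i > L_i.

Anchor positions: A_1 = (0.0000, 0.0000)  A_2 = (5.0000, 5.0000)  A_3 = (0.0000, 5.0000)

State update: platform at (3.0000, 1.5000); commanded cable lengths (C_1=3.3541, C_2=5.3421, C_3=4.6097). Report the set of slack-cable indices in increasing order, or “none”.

2

cable 1: √((-3.0000)²+(-1.5000)²)=3.3541, C_1=3.3541: taut
cable 2: √((2.0000)²+(3.5000)²)=4.0311, C_2=5.3421: slack
cable 3: √((-3.0000)²+(3.5000)²)=4.6098, C_3=4.6097: taut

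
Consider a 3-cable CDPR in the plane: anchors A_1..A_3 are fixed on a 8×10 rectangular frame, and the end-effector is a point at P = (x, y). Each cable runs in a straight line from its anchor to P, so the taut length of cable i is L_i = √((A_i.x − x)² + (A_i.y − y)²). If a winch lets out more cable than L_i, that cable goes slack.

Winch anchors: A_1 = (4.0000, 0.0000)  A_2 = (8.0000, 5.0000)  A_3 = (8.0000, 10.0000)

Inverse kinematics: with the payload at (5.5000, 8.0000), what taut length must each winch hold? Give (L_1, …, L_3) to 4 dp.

(8.1394, 3.9051, 3.2016)

cable 1: Δx=-1.5000, Δy=-8.0000; L_1 = √(Δx²+Δy²) = 8.1394
cable 2: Δx=2.5000, Δy=-3.0000; L_2 = √(Δx²+Δy²) = 3.9051
cable 3: Δx=2.5000, Δy=2.0000; L_3 = √(Δx²+Δy²) = 3.2016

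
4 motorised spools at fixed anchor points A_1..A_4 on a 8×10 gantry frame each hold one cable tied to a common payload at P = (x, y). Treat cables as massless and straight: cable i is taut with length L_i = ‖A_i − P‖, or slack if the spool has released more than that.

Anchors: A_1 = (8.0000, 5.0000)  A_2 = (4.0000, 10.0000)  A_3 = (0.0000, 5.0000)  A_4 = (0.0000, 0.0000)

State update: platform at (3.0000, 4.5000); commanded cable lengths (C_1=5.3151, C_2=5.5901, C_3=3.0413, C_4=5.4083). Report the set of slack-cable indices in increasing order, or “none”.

1

cable 1: L_1 = ‖A_1−P‖ = 5.0249;  C_1 = 5.3151 → slack
cable 2: L_2 = ‖A_2−P‖ = 5.5902;  C_2 = 5.5901 → taut
cable 3: L_3 = ‖A_3−P‖ = 3.0414;  C_3 = 3.0413 → taut
cable 4: L_4 = ‖A_4−P‖ = 5.4083;  C_4 = 5.4083 → taut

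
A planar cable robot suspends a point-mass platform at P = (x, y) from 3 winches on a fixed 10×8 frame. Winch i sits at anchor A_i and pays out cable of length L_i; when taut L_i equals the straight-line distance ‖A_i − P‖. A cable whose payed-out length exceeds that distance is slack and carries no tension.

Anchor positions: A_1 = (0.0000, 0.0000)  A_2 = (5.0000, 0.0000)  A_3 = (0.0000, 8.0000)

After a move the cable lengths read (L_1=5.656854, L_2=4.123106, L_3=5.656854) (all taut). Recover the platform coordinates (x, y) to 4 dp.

(4.0000, 4.0000)

circle eqns → linear via eq_j − eq_1; set c_j = A_j·A_j − L_j²
c_1 = 0.0000+0.0000−32.0000 = -32.0000
-10.0000·x + 0.0000·y = c_1−c_2 = -40.0000
0.0000·x − 16.0000·y = c_1−c_3 = -64.0000
solve first two rows → x=4.0000, y=4.0000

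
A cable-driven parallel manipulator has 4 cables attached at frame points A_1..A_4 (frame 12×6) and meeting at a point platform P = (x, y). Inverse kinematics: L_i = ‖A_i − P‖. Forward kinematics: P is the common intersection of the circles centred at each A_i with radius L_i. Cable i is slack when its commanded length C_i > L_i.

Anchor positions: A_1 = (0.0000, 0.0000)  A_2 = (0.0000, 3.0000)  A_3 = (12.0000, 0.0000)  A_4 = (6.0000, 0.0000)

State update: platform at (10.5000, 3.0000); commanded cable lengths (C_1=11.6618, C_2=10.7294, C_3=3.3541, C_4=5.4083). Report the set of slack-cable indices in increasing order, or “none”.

1, 2

i=1: geometric 10.9202 vs commanded 11.6618 ⇒ slack
i=2: geometric 10.5000 vs commanded 10.7294 ⇒ slack
i=3: geometric 3.3541 vs commanded 3.3541 ⇒ taut
i=4: geometric 5.4083 vs commanded 5.4083 ⇒ taut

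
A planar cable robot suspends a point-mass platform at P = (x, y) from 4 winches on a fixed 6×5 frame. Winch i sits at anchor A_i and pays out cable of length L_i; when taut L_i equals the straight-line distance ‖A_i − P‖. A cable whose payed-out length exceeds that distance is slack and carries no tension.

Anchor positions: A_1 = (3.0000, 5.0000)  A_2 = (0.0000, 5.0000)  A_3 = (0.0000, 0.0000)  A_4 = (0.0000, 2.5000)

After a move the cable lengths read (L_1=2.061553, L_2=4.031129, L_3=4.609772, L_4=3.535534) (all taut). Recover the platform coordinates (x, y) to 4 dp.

expand ‖A_i−P‖²=L_i² and subtract eq 1 (q_i ≔ ‖A_i‖²−L_i²)
q_1 = 9.0000+25.0000−4.2500 = 29.7500
eq1−eq2 → [6.0000  0.0000]·P = 21.0000
eq1−eq3 → [6.0000  10.0000]·P = 51.0000
eq1−eq4 → [6.0000  5.0000]·P = 36.0000
2×2 solve → P = (3.5000, 3.0000)
check cable 4: ‖A_4−P‖² = 12.5000 ≈ L_4² = 12.5000 ✓

(3.5000, 3.0000)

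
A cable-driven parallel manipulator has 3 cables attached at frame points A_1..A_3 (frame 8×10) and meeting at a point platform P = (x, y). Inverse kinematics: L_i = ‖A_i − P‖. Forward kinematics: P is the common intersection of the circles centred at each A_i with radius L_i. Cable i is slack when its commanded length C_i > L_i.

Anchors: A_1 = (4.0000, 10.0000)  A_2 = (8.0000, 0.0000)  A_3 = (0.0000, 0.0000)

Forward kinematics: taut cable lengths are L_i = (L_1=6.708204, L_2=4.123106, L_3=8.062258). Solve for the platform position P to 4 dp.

(7.0000, 4.0000)

each cable: (A_i−P)·(A_i−P) = L_i²; let q_i = ‖A_i‖²−L_i²
q_1 = 16.0000+100.0000−45.0000 = 71.0000
row 1: -8.0000x + 20.0000y = 24.0000  (q_2=47.0000)
row 2: 8.0000x + 20.0000y = 136.0000  (q_3=-65.0000)
Cramer on rows 1–2 → x = 7.0000, y = 4.0000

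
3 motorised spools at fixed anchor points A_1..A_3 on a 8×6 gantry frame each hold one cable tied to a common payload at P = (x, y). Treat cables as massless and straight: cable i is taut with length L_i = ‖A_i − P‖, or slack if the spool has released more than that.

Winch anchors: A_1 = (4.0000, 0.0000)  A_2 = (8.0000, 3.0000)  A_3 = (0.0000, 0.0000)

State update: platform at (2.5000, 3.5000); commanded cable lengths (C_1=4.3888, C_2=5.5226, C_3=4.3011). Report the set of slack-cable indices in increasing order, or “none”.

1

cable 1: √((1.5000)²+(-3.5000)²)=3.8079, C_1=4.3888: slack
cable 2: √((5.5000)²+(-0.5000)²)=5.5227, C_2=5.5226: taut
cable 3: √((-2.5000)²+(-3.5000)²)=4.3012, C_3=4.3011: taut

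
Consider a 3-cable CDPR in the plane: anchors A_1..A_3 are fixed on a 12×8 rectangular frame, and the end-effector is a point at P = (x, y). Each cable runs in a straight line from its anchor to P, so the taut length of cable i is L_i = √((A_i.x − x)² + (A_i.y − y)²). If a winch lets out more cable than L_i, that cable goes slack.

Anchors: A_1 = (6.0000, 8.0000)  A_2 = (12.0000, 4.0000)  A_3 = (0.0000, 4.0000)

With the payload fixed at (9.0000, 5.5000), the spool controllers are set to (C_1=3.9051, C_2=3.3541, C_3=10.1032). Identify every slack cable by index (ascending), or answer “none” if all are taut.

3

cable 1: L_1 = ‖A_1−P‖ = 3.9051;  C_1 = 3.9051 → taut
cable 2: L_2 = ‖A_2−P‖ = 3.3541;  C_2 = 3.3541 → taut
cable 3: L_3 = ‖A_3−P‖ = 9.1241;  C_3 = 10.1032 → slack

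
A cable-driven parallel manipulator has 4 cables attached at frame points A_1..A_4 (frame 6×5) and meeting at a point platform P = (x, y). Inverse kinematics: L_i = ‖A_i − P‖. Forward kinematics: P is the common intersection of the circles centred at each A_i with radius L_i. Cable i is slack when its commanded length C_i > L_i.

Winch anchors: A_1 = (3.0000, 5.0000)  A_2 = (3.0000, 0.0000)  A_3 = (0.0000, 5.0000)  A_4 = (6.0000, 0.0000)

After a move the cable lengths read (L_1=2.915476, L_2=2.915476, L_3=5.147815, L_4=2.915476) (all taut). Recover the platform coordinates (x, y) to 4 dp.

circle eqns → linear via eq_j − eq_1; set q_j = A_j·A_j − L_j²
q_1 = 9.0000+25.0000−8.5000 = 25.5000
0.0000·x + 10.0000·y = q_1−q_2 = 25.0000
6.0000·x + 0.0000·y = q_1−q_3 = 27.0000
-6.0000·x + 10.0000·y = q_1−q_4 = -2.0000
solve first two rows → x=4.5000, y=2.5000
check cable 4: ‖A_4−P‖² = 8.5000 ≈ L_4² = 8.5000 ✓

(4.5000, 2.5000)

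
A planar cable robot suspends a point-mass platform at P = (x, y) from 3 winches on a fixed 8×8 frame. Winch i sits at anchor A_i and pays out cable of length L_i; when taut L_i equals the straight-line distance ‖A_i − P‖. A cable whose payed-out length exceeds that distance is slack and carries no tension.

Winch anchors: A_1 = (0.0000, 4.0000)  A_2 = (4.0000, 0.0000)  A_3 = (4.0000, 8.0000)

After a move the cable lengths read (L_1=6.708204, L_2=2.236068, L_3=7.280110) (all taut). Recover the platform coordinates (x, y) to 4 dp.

circle eqns → linear via eq_j − eq_1; set q_j = A_j·A_j − L_j²
q_1 = 0.0000+16.0000−45.0000 = -29.0000
-8.0000·x + 8.0000·y = q_1−q_2 = -40.0000
-8.0000·x − 8.0000·y = q_1−q_3 = -56.0000
solve first two rows → x=6.0000, y=1.0000

(6.0000, 1.0000)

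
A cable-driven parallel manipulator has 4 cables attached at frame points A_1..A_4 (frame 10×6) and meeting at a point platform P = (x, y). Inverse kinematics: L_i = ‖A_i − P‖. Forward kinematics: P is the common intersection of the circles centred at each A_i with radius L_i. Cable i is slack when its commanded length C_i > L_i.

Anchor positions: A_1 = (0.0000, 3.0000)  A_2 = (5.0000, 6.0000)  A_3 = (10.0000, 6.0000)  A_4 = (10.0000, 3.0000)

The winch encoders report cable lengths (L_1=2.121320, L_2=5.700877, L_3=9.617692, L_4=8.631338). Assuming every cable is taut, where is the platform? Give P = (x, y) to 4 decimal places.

(1.5000, 1.5000)

expand ‖A_i−P‖²=L_i² and subtract eq 1 (k_i ≔ ‖A_i‖²−L_i²)
k_1 = 0.0000+9.0000−4.5000 = 4.5000
eq1−eq2 → [-10.0000  -6.0000]·P = -24.0000
eq1−eq3 → [-20.0000  -6.0000]·P = -39.0000
eq1−eq4 → [-20.0000  0.0000]·P = -30.0000
2×2 solve → P = (1.5000, 1.5000)
check cable 4: ‖A_4−P‖² = 74.5000 ≈ L_4² = 74.5000 ✓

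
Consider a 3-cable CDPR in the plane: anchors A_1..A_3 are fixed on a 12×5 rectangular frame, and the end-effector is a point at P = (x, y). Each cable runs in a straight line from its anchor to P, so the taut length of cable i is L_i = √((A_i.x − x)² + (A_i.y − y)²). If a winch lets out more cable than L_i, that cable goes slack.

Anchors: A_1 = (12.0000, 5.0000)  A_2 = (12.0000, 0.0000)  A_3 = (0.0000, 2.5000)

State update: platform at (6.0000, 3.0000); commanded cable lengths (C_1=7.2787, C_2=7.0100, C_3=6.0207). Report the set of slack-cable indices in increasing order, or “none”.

1, 2

cable 1: √((6.0000)²+(2.0000)²)=6.3246, C_1=7.2787: slack
cable 2: √((6.0000)²+(-3.0000)²)=6.7082, C_2=7.0100: slack
cable 3: √((-6.0000)²+(-0.5000)²)=6.0208, C_3=6.0207: taut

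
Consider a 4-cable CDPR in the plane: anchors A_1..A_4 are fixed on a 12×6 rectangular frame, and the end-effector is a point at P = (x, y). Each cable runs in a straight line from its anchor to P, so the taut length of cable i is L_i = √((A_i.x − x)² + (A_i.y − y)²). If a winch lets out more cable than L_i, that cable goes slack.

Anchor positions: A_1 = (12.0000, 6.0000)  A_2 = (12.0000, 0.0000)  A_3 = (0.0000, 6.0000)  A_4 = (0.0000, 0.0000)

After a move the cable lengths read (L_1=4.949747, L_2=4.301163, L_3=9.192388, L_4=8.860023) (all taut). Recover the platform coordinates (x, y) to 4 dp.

expand ‖A_i−P‖²=L_i² and subtract eq 1 (q_i ≔ ‖A_i‖²−L_i²)
q_1 = 144.0000+36.0000−24.5000 = 155.5000
eq1−eq2 → [0.0000  12.0000]·P = 30.0000
eq1−eq3 → [24.0000  0.0000]·P = 204.0000
eq1−eq4 → [24.0000  12.0000]·P = 234.0000
2×2 solve → P = (8.5000, 2.5000)
check cable 4: ‖A_4−P‖² = 78.5000 ≈ L_4² = 78.5000 ✓

(8.5000, 2.5000)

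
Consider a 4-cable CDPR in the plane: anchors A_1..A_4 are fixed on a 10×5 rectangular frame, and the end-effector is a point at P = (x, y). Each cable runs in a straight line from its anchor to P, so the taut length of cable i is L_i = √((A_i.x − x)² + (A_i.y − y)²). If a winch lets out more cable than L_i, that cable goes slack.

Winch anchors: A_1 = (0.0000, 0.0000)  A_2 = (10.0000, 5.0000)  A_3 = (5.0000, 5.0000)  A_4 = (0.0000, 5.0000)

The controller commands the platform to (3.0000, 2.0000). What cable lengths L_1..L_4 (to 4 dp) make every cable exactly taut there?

(3.6056, 7.6158, 3.6056, 4.2426)

L_1: Δ = A_1−P = (-3.0000, -2.0000) → ‖Δ‖ = √13.0000 = 3.6056
L_2: Δ = A_2−P = (7.0000, 3.0000) → ‖Δ‖ = √58.0000 = 7.6158
L_3: Δ = A_3−P = (2.0000, 3.0000) → ‖Δ‖ = √13.0000 = 3.6056
L_4: Δ = A_4−P = (-3.0000, 3.0000) → ‖Δ‖ = √18.0000 = 4.2426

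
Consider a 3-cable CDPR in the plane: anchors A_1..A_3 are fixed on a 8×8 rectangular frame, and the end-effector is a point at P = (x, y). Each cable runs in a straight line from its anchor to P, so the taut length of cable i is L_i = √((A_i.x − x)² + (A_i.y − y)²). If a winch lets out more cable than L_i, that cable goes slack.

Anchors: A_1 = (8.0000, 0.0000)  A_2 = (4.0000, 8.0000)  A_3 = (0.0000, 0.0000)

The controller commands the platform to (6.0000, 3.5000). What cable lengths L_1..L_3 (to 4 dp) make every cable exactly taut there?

(4.0311, 4.9244, 6.9462)

L_1: Δ = A_1−P = (2.0000, -3.5000) → ‖Δ‖ = √16.2500 = 4.0311
L_2: Δ = A_2−P = (-2.0000, 4.5000) → ‖Δ‖ = √24.2500 = 4.9244
L_3: Δ = A_3−P = (-6.0000, -3.5000) → ‖Δ‖ = √48.2500 = 6.9462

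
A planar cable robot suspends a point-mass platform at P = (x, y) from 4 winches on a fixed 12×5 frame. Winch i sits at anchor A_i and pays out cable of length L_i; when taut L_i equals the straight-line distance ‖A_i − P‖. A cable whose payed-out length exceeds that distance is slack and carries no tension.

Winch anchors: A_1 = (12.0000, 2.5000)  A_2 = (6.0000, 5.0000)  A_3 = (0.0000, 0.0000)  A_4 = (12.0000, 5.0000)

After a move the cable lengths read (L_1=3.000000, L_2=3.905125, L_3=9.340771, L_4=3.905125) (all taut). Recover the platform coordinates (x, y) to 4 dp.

expand ‖A_i−P‖²=L_i² and subtract eq 1 (q_i ≔ ‖A_i‖²−L_i²)
q_1 = 144.0000+6.2500−9.0000 = 141.2500
eq1−eq2 → [12.0000  -5.0000]·P = 95.5000
eq1−eq3 → [24.0000  5.0000]·P = 228.5000
eq1−eq4 → [0.0000  -5.0000]·P = -12.5000
2×2 solve → P = (9.0000, 2.5000)
check cable 4: ‖A_4−P‖² = 15.2500 ≈ L_4² = 15.2500 ✓

(9.0000, 2.5000)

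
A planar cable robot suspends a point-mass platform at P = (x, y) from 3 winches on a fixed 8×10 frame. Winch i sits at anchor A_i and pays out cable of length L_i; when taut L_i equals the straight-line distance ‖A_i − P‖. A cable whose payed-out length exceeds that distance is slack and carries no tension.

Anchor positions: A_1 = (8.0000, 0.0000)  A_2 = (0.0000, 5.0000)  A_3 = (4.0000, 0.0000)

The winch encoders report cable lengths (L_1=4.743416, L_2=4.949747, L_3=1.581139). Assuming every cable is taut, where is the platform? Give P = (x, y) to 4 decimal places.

circle eqns → linear via eq_j − eq_1; set c_j = A_j·A_j − L_j²
c_1 = 64.0000+0.0000−22.5000 = 41.5000
16.0000·x − 10.0000·y = c_1−c_2 = 41.0000
8.0000·x + 0.0000·y = c_1−c_3 = 28.0000
solve first two rows → x=3.5000, y=1.5000

(3.5000, 1.5000)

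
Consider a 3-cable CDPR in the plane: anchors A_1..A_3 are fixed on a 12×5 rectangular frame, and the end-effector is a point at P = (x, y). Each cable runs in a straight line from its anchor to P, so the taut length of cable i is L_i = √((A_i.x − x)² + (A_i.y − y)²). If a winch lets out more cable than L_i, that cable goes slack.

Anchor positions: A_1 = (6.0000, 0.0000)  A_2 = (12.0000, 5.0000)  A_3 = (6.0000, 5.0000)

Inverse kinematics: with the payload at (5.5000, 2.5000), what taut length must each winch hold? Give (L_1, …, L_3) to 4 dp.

(2.5495, 6.9642, 2.5495)

L_1: Δ = A_1−P = (0.5000, -2.5000) → ‖Δ‖ = √6.5000 = 2.5495
L_2: Δ = A_2−P = (6.5000, 2.5000) → ‖Δ‖ = √48.5000 = 6.9642
L_3: Δ = A_3−P = (0.5000, 2.5000) → ‖Δ‖ = √6.5000 = 2.5495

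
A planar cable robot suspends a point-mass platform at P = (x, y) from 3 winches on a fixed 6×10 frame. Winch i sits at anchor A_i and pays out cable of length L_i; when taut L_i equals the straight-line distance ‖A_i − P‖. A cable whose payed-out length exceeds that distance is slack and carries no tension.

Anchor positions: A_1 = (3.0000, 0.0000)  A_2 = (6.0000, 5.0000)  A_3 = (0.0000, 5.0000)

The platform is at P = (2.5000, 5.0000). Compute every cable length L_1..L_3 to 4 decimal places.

L_1: Δ = A_1−P = (0.5000, -5.0000) → ‖Δ‖ = √25.2500 = 5.0249
L_2: Δ = A_2−P = (3.5000, 0.0000) → ‖Δ‖ = √12.2500 = 3.5000
L_3: Δ = A_3−P = (-2.5000, 0.0000) → ‖Δ‖ = √6.2500 = 2.5000

(5.0249, 3.5000, 2.5000)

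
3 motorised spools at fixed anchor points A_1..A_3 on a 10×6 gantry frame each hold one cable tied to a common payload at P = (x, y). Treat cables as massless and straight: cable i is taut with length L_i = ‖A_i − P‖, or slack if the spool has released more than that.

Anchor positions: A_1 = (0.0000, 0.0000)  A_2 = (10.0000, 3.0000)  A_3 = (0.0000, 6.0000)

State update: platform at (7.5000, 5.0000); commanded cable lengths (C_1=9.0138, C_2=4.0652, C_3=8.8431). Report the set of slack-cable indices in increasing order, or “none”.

i=1: geometric 9.0139 vs commanded 9.0138 ⇒ taut
i=2: geometric 3.2016 vs commanded 4.0652 ⇒ slack
i=3: geometric 7.5664 vs commanded 8.8431 ⇒ slack

2, 3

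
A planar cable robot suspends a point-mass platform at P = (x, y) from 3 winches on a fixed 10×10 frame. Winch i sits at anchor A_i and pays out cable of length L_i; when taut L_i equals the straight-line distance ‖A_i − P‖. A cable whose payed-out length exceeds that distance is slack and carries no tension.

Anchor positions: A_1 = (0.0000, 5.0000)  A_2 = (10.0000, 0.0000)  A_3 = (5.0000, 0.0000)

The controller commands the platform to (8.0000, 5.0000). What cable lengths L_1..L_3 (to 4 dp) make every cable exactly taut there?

(8.0000, 5.3852, 5.8310)

cable 1: Δx=-8.0000, Δy=0.0000; L_1 = √(Δx²+Δy²) = 8.0000
cable 2: Δx=2.0000, Δy=-5.0000; L_2 = √(Δx²+Δy²) = 5.3852
cable 3: Δx=-3.0000, Δy=-5.0000; L_3 = √(Δx²+Δy²) = 5.8310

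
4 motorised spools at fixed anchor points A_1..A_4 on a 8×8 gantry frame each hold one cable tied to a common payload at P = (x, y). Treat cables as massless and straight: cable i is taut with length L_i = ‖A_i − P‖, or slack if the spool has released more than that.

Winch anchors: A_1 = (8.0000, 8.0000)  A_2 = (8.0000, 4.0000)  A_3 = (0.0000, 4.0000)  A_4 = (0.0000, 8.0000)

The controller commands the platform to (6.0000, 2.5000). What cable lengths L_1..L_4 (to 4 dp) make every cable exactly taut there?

L_1: Δ = A_1−P = (2.0000, 5.5000) → ‖Δ‖ = √34.2500 = 5.8523
L_2: Δ = A_2−P = (2.0000, 1.5000) → ‖Δ‖ = √6.2500 = 2.5000
L_3: Δ = A_3−P = (-6.0000, 1.5000) → ‖Δ‖ = √38.2500 = 6.1847
L_4: Δ = A_4−P = (-6.0000, 5.5000) → ‖Δ‖ = √66.2500 = 8.1394

(5.8523, 2.5000, 6.1847, 8.1394)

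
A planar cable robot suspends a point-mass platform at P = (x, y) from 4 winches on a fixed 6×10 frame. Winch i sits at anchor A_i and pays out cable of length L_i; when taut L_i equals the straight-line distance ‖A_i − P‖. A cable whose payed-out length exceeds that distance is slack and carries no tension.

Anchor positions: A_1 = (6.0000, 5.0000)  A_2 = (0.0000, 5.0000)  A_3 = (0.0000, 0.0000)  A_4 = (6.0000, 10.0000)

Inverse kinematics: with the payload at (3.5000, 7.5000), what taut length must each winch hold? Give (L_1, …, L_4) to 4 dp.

(3.5355, 4.3012, 8.2765, 3.5355)

cable 1: Δx=2.5000, Δy=-2.5000; L_1 = √(Δx²+Δy²) = 3.5355
cable 2: Δx=-3.5000, Δy=-2.5000; L_2 = √(Δx²+Δy²) = 4.3012
cable 3: Δx=-3.5000, Δy=-7.5000; L_3 = √(Δx²+Δy²) = 8.2765
cable 4: Δx=2.5000, Δy=2.5000; L_4 = √(Δx²+Δy²) = 3.5355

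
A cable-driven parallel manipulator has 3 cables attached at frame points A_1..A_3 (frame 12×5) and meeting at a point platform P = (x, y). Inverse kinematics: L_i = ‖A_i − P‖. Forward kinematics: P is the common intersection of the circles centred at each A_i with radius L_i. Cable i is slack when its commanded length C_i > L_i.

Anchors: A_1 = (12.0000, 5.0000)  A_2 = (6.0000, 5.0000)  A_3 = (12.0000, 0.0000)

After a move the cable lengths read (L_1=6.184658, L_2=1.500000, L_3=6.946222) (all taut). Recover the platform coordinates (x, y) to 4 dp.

each cable: (A_i−P)·(A_i−P) = L_i²; let q_i = ‖A_i‖²−L_i²
q_1 = 144.0000+25.0000−38.2500 = 130.7500
row 1: 12.0000x + 0.0000y = 72.0000  (q_2=58.7500)
row 2: 0.0000x + 10.0000y = 35.0000  (q_3=95.7500)
Cramer on rows 1–2 → x = 6.0000, y = 3.5000

(6.0000, 3.5000)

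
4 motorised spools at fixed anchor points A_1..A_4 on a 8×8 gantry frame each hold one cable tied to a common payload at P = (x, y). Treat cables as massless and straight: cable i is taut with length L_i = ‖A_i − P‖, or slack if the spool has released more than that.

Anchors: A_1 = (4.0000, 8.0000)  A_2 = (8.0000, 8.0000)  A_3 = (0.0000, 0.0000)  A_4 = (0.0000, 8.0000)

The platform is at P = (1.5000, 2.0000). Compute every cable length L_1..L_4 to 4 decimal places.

L_1 = √((4.0000−1.5000)² + (8.0000−2.0000)²) = 6.5000
L_2 = √((8.0000−1.5000)² + (8.0000−2.0000)²) = 8.8459
L_3 = √((0.0000−1.5000)² + (0.0000−2.0000)²) = 2.5000
L_4 = √((0.0000−1.5000)² + (8.0000−2.0000)²) = 6.1847

(6.5000, 8.8459, 2.5000, 6.1847)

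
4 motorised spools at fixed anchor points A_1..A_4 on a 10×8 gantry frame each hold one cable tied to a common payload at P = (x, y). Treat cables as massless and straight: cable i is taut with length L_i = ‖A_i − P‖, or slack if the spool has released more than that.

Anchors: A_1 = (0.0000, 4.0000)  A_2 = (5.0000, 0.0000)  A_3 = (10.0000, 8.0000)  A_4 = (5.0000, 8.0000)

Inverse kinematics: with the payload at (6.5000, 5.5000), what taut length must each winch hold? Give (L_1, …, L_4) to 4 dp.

cable 1: Δx=-6.5000, Δy=-1.5000; L_1 = √(Δx²+Δy²) = 6.6708
cable 2: Δx=-1.5000, Δy=-5.5000; L_2 = √(Δx²+Δy²) = 5.7009
cable 3: Δx=3.5000, Δy=2.5000; L_3 = √(Δx²+Δy²) = 4.3012
cable 4: Δx=-1.5000, Δy=2.5000; L_4 = √(Δx²+Δy²) = 2.9155

(6.6708, 5.7009, 4.3012, 2.9155)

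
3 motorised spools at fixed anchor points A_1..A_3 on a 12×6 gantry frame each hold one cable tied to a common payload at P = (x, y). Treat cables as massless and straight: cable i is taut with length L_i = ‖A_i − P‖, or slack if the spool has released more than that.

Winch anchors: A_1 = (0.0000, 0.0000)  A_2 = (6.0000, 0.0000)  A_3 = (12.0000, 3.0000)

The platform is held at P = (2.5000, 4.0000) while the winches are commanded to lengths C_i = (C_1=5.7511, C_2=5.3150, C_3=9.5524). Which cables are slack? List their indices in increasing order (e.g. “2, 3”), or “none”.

1

cable 1: L_1 = ‖A_1−P‖ = 4.7170;  C_1 = 5.7511 → slack
cable 2: L_2 = ‖A_2−P‖ = 5.3151;  C_2 = 5.3150 → taut
cable 3: L_3 = ‖A_3−P‖ = 9.5525;  C_3 = 9.5524 → taut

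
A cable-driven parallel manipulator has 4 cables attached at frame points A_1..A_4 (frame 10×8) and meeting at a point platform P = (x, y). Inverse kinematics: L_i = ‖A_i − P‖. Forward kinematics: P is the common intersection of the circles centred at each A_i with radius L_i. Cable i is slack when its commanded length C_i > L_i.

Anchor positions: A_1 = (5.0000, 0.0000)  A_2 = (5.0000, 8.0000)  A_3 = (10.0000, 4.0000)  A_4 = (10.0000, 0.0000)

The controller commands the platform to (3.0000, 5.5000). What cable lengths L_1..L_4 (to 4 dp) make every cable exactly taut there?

(5.8523, 3.2016, 7.1589, 8.9022)

L_1: Δ = A_1−P = (2.0000, -5.5000) → ‖Δ‖ = √34.2500 = 5.8523
L_2: Δ = A_2−P = (2.0000, 2.5000) → ‖Δ‖ = √10.2500 = 3.2016
L_3: Δ = A_3−P = (7.0000, -1.5000) → ‖Δ‖ = √51.2500 = 7.1589
L_4: Δ = A_4−P = (7.0000, -5.5000) → ‖Δ‖ = √79.2500 = 8.9022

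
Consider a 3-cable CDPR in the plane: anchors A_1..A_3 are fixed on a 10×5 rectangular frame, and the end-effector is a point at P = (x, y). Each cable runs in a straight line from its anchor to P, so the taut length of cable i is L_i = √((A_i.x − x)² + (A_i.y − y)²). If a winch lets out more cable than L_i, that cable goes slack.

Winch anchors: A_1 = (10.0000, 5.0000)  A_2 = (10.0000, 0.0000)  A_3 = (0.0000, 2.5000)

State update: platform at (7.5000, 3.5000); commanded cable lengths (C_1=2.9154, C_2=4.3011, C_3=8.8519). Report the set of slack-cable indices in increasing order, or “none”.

i=1: geometric 2.9155 vs commanded 2.9154 ⇒ taut
i=2: geometric 4.3012 vs commanded 4.3011 ⇒ taut
i=3: geometric 7.5664 vs commanded 8.8519 ⇒ slack

3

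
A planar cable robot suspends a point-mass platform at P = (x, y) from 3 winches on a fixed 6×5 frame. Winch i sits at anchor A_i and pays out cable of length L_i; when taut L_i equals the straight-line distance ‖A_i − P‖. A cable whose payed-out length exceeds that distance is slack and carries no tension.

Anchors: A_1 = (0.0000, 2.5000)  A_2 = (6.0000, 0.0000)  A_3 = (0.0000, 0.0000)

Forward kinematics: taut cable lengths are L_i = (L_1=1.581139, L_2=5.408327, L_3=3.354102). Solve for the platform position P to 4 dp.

(1.5000, 3.0000)

expand ‖A_i−P‖²=L_i² and subtract eq 1 (q_i ≔ ‖A_i‖²−L_i²)
q_1 = 0.0000+6.2500−2.5000 = 3.7500
eq1−eq2 → [-12.0000  5.0000]·P = -3.0000
eq1−eq3 → [0.0000  5.0000]·P = 15.0000
2×2 solve → P = (1.5000, 3.0000)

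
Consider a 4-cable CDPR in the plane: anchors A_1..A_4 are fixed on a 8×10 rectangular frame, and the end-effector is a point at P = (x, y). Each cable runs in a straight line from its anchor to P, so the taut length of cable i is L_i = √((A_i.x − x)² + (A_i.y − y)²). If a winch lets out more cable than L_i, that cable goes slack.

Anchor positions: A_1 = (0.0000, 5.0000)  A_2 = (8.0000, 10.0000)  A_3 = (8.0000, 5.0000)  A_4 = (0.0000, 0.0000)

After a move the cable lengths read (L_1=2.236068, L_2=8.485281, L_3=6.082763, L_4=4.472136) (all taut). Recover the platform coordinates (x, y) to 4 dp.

expand ‖A_i−P‖²=L_i² and subtract eq 1 (k_i ≔ ‖A_i‖²−L_i²)
k_1 = 0.0000+25.0000−5.0000 = 20.0000
eq1−eq2 → [-16.0000  -10.0000]·P = -72.0000
eq1−eq3 → [-16.0000  0.0000]·P = -32.0000
eq1−eq4 → [0.0000  10.0000]·P = 40.0000
2×2 solve → P = (2.0000, 4.0000)
check cable 4: ‖A_4−P‖² = 20.0000 ≈ L_4² = 20.0000 ✓

(2.0000, 4.0000)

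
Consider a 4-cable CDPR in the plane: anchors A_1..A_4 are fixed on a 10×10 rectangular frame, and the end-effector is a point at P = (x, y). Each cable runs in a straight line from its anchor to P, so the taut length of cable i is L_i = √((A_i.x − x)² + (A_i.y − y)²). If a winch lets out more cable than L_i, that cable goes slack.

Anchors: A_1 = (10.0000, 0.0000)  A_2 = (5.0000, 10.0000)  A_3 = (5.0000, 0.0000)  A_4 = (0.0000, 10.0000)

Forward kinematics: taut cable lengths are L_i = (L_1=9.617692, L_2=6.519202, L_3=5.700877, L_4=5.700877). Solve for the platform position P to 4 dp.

(1.5000, 4.5000)

circle eqns → linear via eq_j − eq_1; set k_j = A_j·A_j − L_j²
k_1 = 100.0000+0.0000−92.5000 = 7.5000
10.0000·x − 20.0000·y = k_1−k_2 = -75.0000
10.0000·x + 0.0000·y = k_1−k_3 = 15.0000
20.0000·x − 20.0000·y = k_1−k_4 = -60.0000
solve first two rows → x=1.5000, y=4.5000
check cable 4: ‖A_4−P‖² = 32.5000 ≈ L_4² = 32.5000 ✓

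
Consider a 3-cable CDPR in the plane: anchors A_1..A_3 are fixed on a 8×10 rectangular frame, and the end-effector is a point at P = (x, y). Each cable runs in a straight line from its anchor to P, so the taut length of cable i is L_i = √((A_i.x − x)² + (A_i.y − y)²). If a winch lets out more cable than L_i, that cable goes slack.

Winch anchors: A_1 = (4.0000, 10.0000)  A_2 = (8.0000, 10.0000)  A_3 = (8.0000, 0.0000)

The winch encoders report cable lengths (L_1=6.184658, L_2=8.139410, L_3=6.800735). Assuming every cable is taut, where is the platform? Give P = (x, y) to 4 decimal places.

each cable: (A_i−P)·(A_i−P) = L_i²; let c_i = ‖A_i‖²−L_i²
c_1 = 16.0000+100.0000−38.2500 = 77.7500
row 1: -8.0000x + 0.0000y = -20.0000  (c_2=97.7500)
row 2: -8.0000x + 20.0000y = 60.0000  (c_3=17.7500)
Cramer on rows 1–2 → x = 2.5000, y = 4.0000

(2.5000, 4.0000)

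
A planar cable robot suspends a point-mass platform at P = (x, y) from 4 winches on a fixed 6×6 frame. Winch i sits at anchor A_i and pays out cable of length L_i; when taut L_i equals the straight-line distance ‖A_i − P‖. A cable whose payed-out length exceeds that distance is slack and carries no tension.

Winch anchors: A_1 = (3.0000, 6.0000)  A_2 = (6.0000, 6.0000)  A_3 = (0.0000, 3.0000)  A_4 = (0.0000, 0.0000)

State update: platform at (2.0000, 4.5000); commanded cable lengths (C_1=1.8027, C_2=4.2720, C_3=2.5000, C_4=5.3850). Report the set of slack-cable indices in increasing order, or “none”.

4

cable 1: √((1.0000)²+(1.5000)²)=1.8028, C_1=1.8027: taut
cable 2: √((4.0000)²+(1.5000)²)=4.2720, C_2=4.2720: taut
cable 3: √((-2.0000)²+(-1.5000)²)=2.5000, C_3=2.5000: taut
cable 4: √((-2.0000)²+(-4.5000)²)=4.9244, C_4=5.3850: slack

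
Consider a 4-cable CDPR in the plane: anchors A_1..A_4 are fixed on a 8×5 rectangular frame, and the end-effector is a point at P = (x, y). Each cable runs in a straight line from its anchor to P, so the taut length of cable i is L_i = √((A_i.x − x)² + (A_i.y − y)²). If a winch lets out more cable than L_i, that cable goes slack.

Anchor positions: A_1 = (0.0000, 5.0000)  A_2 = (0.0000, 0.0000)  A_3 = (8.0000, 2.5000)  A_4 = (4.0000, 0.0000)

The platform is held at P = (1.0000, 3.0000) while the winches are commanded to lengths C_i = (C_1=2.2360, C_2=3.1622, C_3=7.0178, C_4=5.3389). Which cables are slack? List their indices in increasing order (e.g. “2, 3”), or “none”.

cable 1: L_1 = ‖A_1−P‖ = 2.2361;  C_1 = 2.2360 → taut
cable 2: L_2 = ‖A_2−P‖ = 3.1623;  C_2 = 3.1622 → taut
cable 3: L_3 = ‖A_3−P‖ = 7.0178;  C_3 = 7.0178 → taut
cable 4: L_4 = ‖A_4−P‖ = 4.2426;  C_4 = 5.3389 → slack

4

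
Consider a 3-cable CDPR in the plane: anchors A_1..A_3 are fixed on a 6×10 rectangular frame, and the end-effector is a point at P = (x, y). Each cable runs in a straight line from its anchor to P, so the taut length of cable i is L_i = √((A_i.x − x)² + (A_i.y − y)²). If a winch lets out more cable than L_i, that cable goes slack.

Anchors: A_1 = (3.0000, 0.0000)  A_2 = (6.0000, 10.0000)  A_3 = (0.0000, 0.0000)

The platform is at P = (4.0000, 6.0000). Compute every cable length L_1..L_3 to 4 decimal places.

cable 1: Δx=-1.0000, Δy=-6.0000; L_1 = √(Δx²+Δy²) = 6.0828
cable 2: Δx=2.0000, Δy=4.0000; L_2 = √(Δx²+Δy²) = 4.4721
cable 3: Δx=-4.0000, Δy=-6.0000; L_3 = √(Δx²+Δy²) = 7.2111

(6.0828, 4.4721, 7.2111)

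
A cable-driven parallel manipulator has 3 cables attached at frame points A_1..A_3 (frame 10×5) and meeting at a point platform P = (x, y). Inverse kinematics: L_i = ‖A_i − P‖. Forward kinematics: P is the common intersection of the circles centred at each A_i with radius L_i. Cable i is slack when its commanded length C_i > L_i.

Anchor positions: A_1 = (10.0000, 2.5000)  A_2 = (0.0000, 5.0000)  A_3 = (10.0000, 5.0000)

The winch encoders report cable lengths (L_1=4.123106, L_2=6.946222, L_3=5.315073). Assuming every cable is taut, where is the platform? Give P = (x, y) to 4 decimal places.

(6.0000, 1.5000)

expand ‖A_i−P‖²=L_i² and subtract eq 1 (q_i ≔ ‖A_i‖²−L_i²)
q_1 = 100.0000+6.2500−17.0000 = 89.2500
eq1−eq2 → [20.0000  -5.0000]·P = 112.5000
eq1−eq3 → [0.0000  -5.0000]·P = -7.5000
2×2 solve → P = (6.0000, 1.5000)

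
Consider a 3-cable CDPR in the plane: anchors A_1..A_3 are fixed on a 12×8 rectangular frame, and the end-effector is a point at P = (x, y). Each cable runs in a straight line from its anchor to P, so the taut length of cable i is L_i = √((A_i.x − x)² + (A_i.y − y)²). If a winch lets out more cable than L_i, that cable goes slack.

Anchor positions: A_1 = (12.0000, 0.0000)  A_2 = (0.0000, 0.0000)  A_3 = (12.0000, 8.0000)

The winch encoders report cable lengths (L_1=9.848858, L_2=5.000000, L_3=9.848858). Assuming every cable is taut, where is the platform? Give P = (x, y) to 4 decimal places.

(3.0000, 4.0000)

each cable: (A_i−P)·(A_i−P) = L_i²; let k_i = ‖A_i‖²−L_i²
k_1 = 144.0000+0.0000−97.0000 = 47.0000
row 1: 24.0000x + 0.0000y = 72.0000  (k_2=-25.0000)
row 2: 0.0000x − 16.0000y = -64.0000  (k_3=111.0000)
Cramer on rows 1–2 → x = 3.0000, y = 4.0000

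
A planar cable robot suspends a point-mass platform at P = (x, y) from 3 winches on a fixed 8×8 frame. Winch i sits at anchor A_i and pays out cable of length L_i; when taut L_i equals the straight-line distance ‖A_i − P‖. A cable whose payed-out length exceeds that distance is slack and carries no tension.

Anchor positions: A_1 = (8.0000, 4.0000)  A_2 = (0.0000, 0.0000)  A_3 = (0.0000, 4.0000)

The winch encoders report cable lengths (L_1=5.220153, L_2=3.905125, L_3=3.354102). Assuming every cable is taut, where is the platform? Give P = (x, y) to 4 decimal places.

circle eqns → linear via eq_j − eq_1; set q_j = A_j·A_j − L_j²
q_1 = 64.0000+16.0000−27.2500 = 52.7500
16.0000·x + 8.0000·y = q_1−q_2 = 68.0000
16.0000·x + 0.0000·y = q_1−q_3 = 48.0000
solve first two rows → x=3.0000, y=2.5000

(3.0000, 2.5000)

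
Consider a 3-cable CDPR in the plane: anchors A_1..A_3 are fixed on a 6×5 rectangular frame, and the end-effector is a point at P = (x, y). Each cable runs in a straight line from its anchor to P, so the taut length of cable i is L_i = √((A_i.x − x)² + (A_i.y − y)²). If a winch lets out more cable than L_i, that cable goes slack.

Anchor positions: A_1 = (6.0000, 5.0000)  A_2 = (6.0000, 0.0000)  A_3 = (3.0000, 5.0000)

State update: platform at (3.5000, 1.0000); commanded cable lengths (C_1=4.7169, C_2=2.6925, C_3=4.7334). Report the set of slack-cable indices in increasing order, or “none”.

3

cable 1: L_1 = ‖A_1−P‖ = 4.7170;  C_1 = 4.7169 → taut
cable 2: L_2 = ‖A_2−P‖ = 2.6926;  C_2 = 2.6925 → taut
cable 3: L_3 = ‖A_3−P‖ = 4.0311;  C_3 = 4.7334 → slack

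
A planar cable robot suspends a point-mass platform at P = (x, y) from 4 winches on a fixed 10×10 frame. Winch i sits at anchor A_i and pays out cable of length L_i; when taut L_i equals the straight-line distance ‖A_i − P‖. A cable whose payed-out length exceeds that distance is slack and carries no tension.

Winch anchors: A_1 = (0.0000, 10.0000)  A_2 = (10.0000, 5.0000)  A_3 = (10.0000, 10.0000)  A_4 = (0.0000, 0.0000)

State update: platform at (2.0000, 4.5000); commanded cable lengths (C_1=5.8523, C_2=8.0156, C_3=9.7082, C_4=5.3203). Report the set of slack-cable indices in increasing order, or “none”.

4

cable 1: √((-2.0000)²+(5.5000)²)=5.8523, C_1=5.8523: taut
cable 2: √((8.0000)²+(0.5000)²)=8.0156, C_2=8.0156: taut
cable 3: √((8.0000)²+(5.5000)²)=9.7082, C_3=9.7082: taut
cable 4: √((-2.0000)²+(-4.5000)²)=4.9244, C_4=5.3203: slack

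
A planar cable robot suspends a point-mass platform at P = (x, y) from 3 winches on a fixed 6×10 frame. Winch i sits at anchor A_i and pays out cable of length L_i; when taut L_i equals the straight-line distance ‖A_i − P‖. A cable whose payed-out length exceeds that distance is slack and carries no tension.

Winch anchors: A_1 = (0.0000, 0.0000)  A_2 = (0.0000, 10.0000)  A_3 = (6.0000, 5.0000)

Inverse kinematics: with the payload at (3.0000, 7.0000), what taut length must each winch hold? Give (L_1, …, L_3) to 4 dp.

(7.6158, 4.2426, 3.6056)

L_1: Δ = A_1−P = (-3.0000, -7.0000) → ‖Δ‖ = √58.0000 = 7.6158
L_2: Δ = A_2−P = (-3.0000, 3.0000) → ‖Δ‖ = √18.0000 = 4.2426
L_3: Δ = A_3−P = (3.0000, -2.0000) → ‖Δ‖ = √13.0000 = 3.6056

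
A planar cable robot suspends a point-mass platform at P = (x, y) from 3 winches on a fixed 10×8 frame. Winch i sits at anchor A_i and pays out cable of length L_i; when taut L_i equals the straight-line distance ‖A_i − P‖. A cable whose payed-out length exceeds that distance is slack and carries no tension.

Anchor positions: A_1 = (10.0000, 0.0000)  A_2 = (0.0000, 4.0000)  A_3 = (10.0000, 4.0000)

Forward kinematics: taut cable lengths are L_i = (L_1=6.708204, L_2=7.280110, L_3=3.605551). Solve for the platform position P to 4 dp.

(7.0000, 6.0000)

each cable: (A_i−P)·(A_i−P) = L_i²; let k_i = ‖A_i‖²−L_i²
k_1 = 100.0000+0.0000−45.0000 = 55.0000
row 1: 20.0000x − 8.0000y = 92.0000  (k_2=-37.0000)
row 2: 0.0000x − 8.0000y = -48.0000  (k_3=103.0000)
Cramer on rows 1–2 → x = 7.0000, y = 6.0000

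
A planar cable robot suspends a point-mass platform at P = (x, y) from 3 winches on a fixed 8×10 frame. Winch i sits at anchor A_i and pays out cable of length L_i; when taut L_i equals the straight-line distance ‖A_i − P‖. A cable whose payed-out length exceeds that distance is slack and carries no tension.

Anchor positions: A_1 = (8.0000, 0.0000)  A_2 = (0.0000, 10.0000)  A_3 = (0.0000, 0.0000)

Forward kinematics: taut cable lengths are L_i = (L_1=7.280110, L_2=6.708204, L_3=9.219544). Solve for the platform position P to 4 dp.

(6.0000, 7.0000)

each cable: (A_i−P)·(A_i−P) = L_i²; let k_i = ‖A_i‖²−L_i²
k_1 = 64.0000+0.0000−53.0000 = 11.0000
row 1: 16.0000x − 20.0000y = -44.0000  (k_2=55.0000)
row 2: 16.0000x + 0.0000y = 96.0000  (k_3=-85.0000)
Cramer on rows 1–2 → x = 6.0000, y = 7.0000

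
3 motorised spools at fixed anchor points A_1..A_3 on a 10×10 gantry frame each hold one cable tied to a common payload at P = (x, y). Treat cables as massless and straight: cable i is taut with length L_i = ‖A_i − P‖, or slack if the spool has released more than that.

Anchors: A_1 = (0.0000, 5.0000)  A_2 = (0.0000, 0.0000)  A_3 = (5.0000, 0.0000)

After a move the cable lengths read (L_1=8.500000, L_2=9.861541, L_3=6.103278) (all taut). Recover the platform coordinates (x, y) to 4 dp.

circle eqns → linear via eq_j − eq_1; set c_j = A_j·A_j − L_j²
c_1 = 0.0000+25.0000−72.2500 = -47.2500
0.0000·x + 10.0000·y = c_1−c_2 = 50.0000
-10.0000·x + 10.0000·y = c_1−c_3 = -35.0000
solve first two rows → x=8.5000, y=5.0000

(8.5000, 5.0000)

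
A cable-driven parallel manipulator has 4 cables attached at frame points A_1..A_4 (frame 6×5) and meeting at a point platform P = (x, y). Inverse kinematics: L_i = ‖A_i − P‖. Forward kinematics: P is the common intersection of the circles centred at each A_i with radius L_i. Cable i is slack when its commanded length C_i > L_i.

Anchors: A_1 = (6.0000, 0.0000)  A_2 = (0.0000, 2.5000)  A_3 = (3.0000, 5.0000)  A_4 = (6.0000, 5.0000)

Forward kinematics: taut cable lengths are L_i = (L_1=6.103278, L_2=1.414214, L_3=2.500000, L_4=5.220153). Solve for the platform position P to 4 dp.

(1.0000, 3.5000)

expand ‖A_i−P‖²=L_i² and subtract eq 1 (c_i ≔ ‖A_i‖²−L_i²)
c_1 = 36.0000+0.0000−37.2500 = -1.2500
eq1−eq2 → [12.0000  -5.0000]·P = -5.5000
eq1−eq3 → [6.0000  -10.0000]·P = -29.0000
eq1−eq4 → [0.0000  -10.0000]·P = -35.0000
2×2 solve → P = (1.0000, 3.5000)
check cable 4: ‖A_4−P‖² = 27.2500 ≈ L_4² = 27.2500 ✓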